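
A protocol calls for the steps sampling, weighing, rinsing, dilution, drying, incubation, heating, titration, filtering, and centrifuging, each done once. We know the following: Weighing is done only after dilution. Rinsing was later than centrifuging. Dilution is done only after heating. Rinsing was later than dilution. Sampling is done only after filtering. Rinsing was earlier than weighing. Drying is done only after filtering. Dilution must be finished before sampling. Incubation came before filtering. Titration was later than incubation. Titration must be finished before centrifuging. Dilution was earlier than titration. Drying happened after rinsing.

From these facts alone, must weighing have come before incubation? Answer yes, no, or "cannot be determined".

no

Tracing the constraints gives incubation → titration → centrifuging → rinsing → weighing, so incubation must come before weighing.
That means weighing cannot be before incubation.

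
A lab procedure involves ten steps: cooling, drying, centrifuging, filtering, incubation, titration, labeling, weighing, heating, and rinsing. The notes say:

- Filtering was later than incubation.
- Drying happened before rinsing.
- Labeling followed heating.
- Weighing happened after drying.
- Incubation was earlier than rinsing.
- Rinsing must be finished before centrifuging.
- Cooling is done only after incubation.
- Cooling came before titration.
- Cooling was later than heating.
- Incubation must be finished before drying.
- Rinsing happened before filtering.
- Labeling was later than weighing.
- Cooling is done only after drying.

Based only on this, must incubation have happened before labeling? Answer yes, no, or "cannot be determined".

Chain the constraints: incubation → drying → weighing → labeling. Each link is directly stated, so incubation comes before labeling.

yes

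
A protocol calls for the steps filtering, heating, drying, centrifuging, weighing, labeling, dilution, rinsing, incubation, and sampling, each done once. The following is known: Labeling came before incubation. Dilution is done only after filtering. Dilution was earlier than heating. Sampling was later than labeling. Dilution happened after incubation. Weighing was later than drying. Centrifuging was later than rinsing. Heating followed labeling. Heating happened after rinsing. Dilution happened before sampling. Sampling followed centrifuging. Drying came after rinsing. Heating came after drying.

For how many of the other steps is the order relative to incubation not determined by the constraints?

Forced before incubation: labeling; forced after incubation: dilution, heating, and sampling.
That leaves centrifuging, drying, filtering, rinsing, and weighing with no forced order relative to incubation — 5.

5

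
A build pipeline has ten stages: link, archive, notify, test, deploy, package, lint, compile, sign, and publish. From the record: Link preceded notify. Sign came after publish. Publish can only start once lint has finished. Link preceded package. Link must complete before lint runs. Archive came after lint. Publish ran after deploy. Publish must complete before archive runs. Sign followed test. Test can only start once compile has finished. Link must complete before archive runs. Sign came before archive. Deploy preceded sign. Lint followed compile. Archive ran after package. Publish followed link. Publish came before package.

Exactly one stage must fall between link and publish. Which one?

lint

Tracing the constraints gives link → lint → publish, so lint sits after link and before publish.
No other stage is forced both after link and before publish.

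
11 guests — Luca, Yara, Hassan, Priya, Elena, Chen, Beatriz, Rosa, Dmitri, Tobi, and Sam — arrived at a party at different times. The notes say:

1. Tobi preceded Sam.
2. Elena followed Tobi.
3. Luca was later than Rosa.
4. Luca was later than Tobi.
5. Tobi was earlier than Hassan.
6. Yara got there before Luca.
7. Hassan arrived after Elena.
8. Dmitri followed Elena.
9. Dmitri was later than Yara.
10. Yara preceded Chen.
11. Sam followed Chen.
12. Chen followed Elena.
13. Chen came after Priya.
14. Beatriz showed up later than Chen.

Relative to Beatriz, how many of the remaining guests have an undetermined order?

5

Forced before Beatriz: Chen, Elena, Priya, Tobi, and Yara.
That leaves Dmitri, Hassan, Luca, Rosa, and Sam with no forced order relative to Beatriz — 5.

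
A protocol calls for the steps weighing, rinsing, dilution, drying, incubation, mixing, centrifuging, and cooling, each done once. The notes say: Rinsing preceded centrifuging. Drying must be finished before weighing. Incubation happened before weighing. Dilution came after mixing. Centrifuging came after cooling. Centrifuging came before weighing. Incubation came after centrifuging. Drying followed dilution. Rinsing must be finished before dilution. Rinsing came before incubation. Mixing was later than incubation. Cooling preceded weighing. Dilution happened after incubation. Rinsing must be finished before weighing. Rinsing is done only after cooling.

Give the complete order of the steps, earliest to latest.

cooling, rinsing, centrifuging, incubation, mixing, dilution, drying, weighing

The constraints fix every adjacent pair, so only one ordering works:
cooling → rinsing → centrifuging → incubation → mixing → dilution → drying → weighing.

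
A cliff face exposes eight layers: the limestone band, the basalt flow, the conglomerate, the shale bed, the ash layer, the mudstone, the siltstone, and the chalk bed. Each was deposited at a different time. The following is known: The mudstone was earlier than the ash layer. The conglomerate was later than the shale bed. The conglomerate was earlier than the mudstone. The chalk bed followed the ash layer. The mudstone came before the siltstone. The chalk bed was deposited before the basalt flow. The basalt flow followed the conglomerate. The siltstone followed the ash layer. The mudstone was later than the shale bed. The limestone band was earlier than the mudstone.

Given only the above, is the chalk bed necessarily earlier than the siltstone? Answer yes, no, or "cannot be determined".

No chain of stated constraints runs from the chalk bed to the siltstone, and none runs from the siltstone to the chalk bed either.
So the relative order of the chalk bed and the siltstone is not fixed by the given facts.

cannot be determined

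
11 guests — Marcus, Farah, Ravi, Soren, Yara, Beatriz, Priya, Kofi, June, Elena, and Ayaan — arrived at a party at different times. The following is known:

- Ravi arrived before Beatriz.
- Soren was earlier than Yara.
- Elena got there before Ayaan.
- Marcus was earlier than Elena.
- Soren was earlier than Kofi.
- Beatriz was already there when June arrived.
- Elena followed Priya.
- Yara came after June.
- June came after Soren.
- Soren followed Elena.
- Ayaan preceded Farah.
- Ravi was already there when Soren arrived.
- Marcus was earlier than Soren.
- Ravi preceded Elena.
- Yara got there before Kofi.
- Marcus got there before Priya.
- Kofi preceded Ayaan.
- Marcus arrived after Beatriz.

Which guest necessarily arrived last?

Farah

Every other guest has a chain of constraints placing them before Farah, so Farah is last.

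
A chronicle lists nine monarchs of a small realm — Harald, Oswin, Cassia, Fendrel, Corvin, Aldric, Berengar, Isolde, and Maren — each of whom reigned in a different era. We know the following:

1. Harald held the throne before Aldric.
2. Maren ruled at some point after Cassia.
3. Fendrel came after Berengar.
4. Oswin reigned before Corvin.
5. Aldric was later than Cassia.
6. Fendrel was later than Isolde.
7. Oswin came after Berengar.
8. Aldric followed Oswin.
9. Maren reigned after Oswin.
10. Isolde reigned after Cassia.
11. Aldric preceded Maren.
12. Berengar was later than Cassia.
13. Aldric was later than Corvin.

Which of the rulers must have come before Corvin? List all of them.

Berengar, Cassia, Oswin

Directly stated before Corvin: Oswin.
Berengar reaches Corvin via Berengar → Oswin → Corvin.
Cassia reaches Corvin via Cassia → Berengar → Oswin → Corvin.
No chain forces Maren (or any of the others) ahead of Corvin.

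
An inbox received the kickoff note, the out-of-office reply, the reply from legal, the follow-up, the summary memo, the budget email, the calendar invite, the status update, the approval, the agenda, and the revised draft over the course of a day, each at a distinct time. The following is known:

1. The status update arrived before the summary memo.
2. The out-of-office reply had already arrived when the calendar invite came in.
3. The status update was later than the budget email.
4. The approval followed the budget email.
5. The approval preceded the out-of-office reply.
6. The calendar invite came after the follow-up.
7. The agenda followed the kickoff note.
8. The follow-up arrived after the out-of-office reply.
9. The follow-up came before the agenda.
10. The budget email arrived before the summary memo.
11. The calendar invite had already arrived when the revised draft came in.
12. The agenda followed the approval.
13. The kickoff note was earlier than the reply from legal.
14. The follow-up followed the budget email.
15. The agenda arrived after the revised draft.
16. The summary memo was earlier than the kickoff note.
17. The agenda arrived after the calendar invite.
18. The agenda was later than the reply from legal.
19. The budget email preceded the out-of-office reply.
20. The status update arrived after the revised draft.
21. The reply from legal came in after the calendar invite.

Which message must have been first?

The budget email has a chain of constraints placing it before every other message, so the budget email must be first.

the budget email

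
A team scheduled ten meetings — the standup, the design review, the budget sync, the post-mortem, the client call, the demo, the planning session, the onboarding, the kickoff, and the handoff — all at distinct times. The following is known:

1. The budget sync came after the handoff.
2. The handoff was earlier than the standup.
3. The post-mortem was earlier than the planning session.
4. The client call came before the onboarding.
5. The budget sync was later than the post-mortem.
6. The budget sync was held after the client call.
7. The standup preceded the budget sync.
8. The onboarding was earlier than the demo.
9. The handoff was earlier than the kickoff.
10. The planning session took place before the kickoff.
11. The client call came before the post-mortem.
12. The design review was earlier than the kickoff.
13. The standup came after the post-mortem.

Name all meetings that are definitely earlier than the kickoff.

Directly stated before the kickoff: the design review, the handoff, and the planning session.
The client call reaches the kickoff via the client call → the post-mortem → the planning session → the kickoff.
The post-mortem reaches the kickoff via the post-mortem → the planning session → the kickoff.
No chain forces the standup (or any of the others) ahead of the kickoff.

the client call, the design review, the handoff, the planning session, the post-mortem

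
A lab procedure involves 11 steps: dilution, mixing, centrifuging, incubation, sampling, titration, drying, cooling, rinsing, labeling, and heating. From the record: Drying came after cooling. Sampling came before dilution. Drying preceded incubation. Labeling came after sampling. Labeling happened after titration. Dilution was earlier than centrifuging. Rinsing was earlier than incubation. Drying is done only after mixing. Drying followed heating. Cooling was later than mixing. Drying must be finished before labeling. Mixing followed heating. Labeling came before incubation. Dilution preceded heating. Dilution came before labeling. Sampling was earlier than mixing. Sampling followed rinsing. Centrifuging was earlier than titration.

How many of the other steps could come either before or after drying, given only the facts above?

2

Forced before drying: cooling, dilution, heating, mixing, rinsing, and sampling; forced after drying: incubation and labeling.
That leaves centrifuging and titration with no forced order relative to drying — 2.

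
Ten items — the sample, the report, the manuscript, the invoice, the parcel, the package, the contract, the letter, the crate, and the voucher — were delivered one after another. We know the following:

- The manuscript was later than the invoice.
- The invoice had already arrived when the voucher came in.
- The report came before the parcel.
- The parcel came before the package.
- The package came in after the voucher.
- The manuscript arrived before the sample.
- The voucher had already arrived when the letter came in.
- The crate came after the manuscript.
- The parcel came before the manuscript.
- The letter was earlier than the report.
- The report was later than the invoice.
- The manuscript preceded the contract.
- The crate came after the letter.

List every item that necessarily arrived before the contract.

Directly stated before the contract: the manuscript.
The invoice reaches the contract via the invoice → the manuscript → the contract.
The letter reaches the contract via the letter → the report → the parcel → the manuscript → the contract.
The parcel reaches the contract via the parcel → the manuscript → the contract.
Likewise the report and the voucher each reach the contract by chaining the stated constraints.
No chain forces the sample (or any of the others) ahead of the contract.

the invoice, the letter, the manuscript, the parcel, the report, the voucher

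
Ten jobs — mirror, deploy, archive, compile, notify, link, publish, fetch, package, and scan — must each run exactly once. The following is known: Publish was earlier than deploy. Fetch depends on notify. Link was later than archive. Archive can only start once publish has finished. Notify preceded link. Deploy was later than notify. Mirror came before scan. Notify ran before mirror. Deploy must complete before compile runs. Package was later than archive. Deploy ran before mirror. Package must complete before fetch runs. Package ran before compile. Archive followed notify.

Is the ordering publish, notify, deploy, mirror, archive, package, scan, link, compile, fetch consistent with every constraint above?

Check each stated constraint against the proposed order — e.g. deploy is ahead of compile; notify is ahead of fetch. Every pair is in the required order; nothing is violated.

yes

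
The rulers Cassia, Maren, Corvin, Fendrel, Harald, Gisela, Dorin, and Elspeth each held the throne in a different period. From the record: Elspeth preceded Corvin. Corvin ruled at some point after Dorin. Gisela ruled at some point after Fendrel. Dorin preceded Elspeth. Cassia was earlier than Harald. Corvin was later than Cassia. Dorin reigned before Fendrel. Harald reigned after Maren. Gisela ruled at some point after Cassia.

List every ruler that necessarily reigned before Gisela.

Directly stated before Gisela: Cassia and Fendrel.
Dorin reaches Gisela via Dorin → Fendrel → Gisela.

Cassia, Dorin, Fendrel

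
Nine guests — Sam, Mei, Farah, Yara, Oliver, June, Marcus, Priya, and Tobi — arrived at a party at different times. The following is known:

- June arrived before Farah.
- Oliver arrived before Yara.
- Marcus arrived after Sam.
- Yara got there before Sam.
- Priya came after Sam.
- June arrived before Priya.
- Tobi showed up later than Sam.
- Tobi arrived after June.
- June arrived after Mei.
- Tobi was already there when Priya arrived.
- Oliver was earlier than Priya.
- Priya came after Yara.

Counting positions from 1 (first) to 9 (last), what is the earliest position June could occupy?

2

Mei must come before June — 1 forced predecessor.
Nothing else is forced ahead of June, so their earliest slot is position 1 + 1 = 2.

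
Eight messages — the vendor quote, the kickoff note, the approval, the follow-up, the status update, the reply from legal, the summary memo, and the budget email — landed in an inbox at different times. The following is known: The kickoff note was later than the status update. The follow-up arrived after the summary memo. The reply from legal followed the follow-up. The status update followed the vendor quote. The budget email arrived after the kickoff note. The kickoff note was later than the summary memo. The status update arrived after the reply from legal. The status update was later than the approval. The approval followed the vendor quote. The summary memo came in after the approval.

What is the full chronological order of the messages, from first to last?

The constraints fix every adjacent pair, so only one ordering works:
the vendor quote → the approval → the summary memo → the follow-up → the reply from legal → the status update → the kickoff note → the budget email.

the vendor quote, the approval, the summary memo, the follow-up, the reply from legal, the status update, the kickoff note, the budget email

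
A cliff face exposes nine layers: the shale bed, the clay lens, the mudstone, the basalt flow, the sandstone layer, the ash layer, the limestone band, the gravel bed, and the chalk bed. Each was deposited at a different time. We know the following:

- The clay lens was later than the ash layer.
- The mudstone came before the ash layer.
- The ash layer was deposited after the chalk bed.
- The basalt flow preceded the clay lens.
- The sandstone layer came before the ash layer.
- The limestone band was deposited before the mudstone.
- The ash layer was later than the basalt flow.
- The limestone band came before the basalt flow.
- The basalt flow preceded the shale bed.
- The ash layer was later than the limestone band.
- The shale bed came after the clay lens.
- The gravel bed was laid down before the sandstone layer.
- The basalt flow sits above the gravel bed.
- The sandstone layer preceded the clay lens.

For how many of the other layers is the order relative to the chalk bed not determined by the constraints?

5

Forced after the chalk bed: the ash layer, the clay lens, and the shale bed.
That leaves the basalt flow, the gravel bed, the limestone band, the mudstone, and the sandstone layer with no forced order relative to the chalk bed — 5.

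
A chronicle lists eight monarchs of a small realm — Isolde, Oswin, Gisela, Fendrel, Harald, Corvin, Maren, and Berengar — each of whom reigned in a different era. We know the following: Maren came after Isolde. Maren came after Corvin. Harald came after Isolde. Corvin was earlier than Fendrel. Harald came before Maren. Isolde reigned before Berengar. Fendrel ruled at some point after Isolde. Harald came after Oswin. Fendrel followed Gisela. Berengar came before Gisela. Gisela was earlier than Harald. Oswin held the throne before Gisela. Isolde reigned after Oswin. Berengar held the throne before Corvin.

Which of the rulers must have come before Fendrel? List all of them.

Directly stated before Fendrel: Corvin, Gisela, and Isolde.
Berengar reaches Fendrel via Berengar → Corvin → Fendrel.
Oswin reaches Fendrel via Oswin → Gisela → Fendrel.
No chain forces Maren (or any of the others) ahead of Fendrel.

Berengar, Corvin, Gisela, Isolde, Oswin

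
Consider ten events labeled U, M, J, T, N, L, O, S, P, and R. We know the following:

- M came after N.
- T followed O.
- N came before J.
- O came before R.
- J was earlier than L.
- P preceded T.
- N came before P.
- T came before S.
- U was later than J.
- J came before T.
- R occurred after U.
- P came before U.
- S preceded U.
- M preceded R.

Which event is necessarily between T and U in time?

S

Tracing the constraints gives T → S → U, so S sits after T and before U.
No other event is forced both after T and before U.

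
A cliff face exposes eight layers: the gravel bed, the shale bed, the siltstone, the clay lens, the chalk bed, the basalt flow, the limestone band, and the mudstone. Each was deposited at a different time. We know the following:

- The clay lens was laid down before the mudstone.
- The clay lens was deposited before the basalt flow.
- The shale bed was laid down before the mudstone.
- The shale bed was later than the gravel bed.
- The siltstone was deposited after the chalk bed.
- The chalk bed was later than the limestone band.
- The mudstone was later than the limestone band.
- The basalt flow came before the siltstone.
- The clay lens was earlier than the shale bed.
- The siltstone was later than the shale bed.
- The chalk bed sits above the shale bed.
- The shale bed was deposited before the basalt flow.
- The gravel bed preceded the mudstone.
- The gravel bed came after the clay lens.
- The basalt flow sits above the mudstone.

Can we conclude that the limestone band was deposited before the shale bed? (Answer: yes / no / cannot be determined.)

No chain of stated constraints runs from the limestone band to the shale bed, and none runs from the shale bed to the limestone band either.
So the relative order of the limestone band and the shale bed is not fixed by the given facts.

cannot be determined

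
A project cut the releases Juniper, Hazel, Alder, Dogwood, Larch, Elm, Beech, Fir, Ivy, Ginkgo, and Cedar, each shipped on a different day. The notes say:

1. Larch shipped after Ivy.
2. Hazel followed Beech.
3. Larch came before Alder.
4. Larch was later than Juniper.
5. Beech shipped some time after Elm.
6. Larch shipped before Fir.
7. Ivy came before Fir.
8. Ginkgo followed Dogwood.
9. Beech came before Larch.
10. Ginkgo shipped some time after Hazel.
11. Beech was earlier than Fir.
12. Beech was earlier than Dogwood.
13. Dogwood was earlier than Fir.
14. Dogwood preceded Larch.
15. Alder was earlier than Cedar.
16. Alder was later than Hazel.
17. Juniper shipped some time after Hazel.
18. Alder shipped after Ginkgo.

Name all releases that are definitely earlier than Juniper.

Directly stated before Juniper: Hazel.
Beech reaches Juniper via Beech → Hazel → Juniper.
Elm reaches Juniper via Elm → Beech → Hazel → Juniper.

Beech, Elm, Hazel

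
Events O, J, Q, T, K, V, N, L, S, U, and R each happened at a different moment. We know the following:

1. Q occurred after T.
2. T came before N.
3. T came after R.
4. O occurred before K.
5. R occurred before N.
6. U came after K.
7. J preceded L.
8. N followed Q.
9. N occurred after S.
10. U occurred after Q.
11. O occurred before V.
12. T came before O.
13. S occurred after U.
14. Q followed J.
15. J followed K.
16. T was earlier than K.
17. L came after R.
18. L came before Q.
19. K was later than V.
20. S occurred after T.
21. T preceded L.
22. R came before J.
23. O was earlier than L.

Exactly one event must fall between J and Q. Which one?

L

Tracing the constraints gives J → L → Q, so L sits after J and before Q.
No other event is forced both after J and before Q.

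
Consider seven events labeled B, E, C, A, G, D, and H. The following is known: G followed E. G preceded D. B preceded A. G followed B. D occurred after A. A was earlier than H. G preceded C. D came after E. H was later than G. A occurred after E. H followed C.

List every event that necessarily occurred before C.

Directly stated before C: G.
B reaches C via B → G → C.
E reaches C via E → G → C.
No chain forces D (or any of the others) ahead of C.

B, E, G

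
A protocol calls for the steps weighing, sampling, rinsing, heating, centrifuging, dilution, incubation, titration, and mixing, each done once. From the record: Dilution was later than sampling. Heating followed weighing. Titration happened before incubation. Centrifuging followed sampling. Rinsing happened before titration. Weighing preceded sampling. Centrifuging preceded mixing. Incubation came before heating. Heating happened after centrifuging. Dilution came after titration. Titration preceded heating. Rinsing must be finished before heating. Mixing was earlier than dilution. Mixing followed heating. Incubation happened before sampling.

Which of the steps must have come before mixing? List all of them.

centrifuging, heating, incubation, rinsing, sampling, titration, weighing

Directly stated before mixing: centrifuging and heating.
Incubation reaches mixing via incubation → heating → mixing.
Rinsing reaches mixing via rinsing → heating → mixing.
Sampling reaches mixing via sampling → centrifuging → mixing.
Likewise titration and weighing each reach mixing by chaining the stated constraints.
No chain forces dilution ahead of mixing.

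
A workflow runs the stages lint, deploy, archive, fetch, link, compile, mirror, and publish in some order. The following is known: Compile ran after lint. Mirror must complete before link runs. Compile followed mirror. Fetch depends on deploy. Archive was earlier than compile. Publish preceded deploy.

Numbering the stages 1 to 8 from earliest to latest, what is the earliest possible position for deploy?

Publish must come before deploy — 1 forced predecessor.
Nothing else is forced ahead of deploy, so its earliest slot is position 1 + 1 = 2.

2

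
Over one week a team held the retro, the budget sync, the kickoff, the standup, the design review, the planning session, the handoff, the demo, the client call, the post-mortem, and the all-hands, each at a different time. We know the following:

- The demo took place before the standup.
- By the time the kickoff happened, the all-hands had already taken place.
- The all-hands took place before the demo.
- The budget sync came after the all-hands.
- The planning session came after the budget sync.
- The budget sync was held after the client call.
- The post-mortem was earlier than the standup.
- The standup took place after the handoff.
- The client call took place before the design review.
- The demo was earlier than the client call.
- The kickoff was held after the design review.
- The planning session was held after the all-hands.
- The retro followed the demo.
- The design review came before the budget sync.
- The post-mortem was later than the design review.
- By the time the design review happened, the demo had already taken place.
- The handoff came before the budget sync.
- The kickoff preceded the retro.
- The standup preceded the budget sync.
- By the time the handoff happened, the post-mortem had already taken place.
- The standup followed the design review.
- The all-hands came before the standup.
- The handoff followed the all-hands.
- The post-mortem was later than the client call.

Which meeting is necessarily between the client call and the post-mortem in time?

the design review

Tracing the constraints gives the client call → the design review → the post-mortem, so the design review sits after the client call and before the post-mortem.
No other meeting is forced both after the client call and before the post-mortem.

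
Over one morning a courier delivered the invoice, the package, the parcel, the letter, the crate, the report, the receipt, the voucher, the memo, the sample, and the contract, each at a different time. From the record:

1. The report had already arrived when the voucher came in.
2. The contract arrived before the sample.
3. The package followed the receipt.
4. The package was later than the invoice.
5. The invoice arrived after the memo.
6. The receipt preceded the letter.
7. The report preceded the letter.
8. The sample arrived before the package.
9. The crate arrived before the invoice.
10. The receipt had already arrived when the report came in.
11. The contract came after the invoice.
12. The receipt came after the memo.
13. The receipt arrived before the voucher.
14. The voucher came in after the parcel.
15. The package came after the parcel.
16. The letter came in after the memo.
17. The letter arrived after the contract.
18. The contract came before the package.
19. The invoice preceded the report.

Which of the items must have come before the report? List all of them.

Directly stated before the report: the invoice and the receipt.
The crate reaches the report via the crate → the invoice → the report.
The memo reaches the report via the memo → the receipt → the report.

the crate, the invoice, the memo, the receipt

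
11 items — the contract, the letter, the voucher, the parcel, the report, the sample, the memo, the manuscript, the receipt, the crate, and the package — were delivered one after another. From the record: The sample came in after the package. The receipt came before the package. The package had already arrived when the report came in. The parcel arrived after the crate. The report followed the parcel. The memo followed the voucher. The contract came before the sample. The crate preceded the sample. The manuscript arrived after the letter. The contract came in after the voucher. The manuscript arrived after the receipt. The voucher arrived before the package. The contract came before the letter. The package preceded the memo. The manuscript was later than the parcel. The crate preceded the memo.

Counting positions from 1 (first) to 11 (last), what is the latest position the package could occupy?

8

The package must come before the memo, the report, and the sample — 3 items forced after it.
Everything else can be placed before the package in some valid order, so the package can sit as late as position 11 − 3 = 8.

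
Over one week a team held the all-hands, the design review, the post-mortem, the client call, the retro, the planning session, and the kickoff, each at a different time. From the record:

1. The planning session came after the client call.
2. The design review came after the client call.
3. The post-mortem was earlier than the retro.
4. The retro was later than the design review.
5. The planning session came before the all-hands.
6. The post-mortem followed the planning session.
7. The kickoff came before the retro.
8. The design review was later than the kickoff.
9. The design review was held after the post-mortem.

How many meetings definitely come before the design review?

4

Directly stated before the design review: the client call, the kickoff, and the post-mortem.
The planning session reaches the design review via the planning session → the post-mortem → the design review.
That's the client call, the kickoff, the planning session, and the post-mortem — 4 in all.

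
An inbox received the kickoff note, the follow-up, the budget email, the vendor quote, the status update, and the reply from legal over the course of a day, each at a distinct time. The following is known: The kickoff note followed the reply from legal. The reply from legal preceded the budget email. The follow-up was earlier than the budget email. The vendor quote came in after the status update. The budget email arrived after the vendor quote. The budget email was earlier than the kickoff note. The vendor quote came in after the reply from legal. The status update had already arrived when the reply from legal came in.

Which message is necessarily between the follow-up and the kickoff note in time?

Tracing the constraints gives the follow-up → the budget email → the kickoff note, so the budget email sits after the follow-up and before the kickoff note.
No other message is forced both after the follow-up and before the kickoff note.

the budget email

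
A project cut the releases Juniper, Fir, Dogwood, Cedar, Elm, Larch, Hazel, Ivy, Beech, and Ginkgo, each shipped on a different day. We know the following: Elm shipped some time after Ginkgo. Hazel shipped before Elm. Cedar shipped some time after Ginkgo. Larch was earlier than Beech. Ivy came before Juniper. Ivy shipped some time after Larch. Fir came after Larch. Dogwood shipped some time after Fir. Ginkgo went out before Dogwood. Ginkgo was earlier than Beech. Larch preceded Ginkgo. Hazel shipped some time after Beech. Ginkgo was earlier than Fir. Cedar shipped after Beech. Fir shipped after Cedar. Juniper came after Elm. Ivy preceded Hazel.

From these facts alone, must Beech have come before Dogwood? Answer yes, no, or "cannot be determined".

Chain the constraints: Beech → Cedar → Fir → Dogwood. Each link is directly stated, so Beech comes before Dogwood.

yes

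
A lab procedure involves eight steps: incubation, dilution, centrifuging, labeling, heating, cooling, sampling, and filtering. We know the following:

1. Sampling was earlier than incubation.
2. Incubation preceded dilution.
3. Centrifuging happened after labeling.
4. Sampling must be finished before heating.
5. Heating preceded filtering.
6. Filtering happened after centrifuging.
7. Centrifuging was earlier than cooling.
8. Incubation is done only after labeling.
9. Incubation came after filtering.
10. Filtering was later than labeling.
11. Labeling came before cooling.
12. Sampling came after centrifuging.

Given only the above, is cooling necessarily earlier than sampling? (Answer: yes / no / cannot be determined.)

cannot be determined

No chain of stated constraints runs from cooling to sampling, and none runs from sampling to cooling either.
So the relative order of cooling and sampling is not fixed by the given facts.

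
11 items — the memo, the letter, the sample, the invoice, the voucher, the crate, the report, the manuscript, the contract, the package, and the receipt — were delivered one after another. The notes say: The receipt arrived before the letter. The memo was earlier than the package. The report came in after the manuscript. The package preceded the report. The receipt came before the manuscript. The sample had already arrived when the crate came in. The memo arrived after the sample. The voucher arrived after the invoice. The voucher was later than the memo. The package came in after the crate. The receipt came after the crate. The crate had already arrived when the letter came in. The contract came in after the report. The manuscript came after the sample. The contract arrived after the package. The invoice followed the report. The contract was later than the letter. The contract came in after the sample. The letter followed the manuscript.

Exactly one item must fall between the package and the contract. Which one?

the report

Tracing the constraints gives the package → the report → the contract, so the report sits after the package and before the contract.
No other item is forced both after the package and before the contract.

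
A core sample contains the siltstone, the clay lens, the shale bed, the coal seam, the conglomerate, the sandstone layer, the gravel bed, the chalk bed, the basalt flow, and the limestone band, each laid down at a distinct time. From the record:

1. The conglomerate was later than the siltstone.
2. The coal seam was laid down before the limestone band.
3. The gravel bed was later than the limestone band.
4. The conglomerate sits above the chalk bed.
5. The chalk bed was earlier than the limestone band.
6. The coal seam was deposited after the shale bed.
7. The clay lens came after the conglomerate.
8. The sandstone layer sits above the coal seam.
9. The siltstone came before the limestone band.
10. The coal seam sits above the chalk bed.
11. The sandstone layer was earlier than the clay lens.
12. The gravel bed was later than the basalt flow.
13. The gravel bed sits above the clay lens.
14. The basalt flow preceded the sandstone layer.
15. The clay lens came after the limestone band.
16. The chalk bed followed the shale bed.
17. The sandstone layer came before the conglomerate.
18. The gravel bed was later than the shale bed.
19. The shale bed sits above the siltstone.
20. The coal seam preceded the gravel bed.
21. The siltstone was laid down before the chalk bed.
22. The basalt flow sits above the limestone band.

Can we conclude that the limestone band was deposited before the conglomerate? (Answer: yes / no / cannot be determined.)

Chain the constraints: the limestone band → the basalt flow → the sandstone layer → the conglomerate. Each link is directly stated, so the limestone band comes before the conglomerate.

yes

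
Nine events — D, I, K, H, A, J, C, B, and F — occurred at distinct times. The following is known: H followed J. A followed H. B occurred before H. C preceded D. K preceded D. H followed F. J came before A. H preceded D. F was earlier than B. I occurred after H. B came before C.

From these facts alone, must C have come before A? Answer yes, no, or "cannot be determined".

No chain of stated constraints runs from C to A, and none runs from A to C either.
So the relative order of C and A is not fixed by the given facts.

cannot be determined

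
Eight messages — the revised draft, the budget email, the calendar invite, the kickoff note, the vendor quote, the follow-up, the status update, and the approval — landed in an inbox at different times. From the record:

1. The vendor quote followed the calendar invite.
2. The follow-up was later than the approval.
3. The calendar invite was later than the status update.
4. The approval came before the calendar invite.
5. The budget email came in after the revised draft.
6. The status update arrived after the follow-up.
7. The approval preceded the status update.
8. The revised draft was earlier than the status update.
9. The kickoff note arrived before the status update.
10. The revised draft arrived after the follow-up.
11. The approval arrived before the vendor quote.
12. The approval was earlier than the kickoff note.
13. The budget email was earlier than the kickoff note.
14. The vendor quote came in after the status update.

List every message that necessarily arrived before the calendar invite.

Directly stated before the calendar invite: the approval and the status update.
The budget email reaches the calendar invite via the budget email → the kickoff note → the status update → the calendar invite.
The follow-up reaches the calendar invite via the follow-up → the status update → the calendar invite.
The kickoff note reaches the calendar invite via the kickoff note → the status update → the calendar invite.
Likewise the revised draft reaches the calendar invite by chaining the stated constraints.
No chain forces the vendor quote ahead of the calendar invite.

the approval, the budget email, the follow-up, the kickoff note, the revised draft, the status update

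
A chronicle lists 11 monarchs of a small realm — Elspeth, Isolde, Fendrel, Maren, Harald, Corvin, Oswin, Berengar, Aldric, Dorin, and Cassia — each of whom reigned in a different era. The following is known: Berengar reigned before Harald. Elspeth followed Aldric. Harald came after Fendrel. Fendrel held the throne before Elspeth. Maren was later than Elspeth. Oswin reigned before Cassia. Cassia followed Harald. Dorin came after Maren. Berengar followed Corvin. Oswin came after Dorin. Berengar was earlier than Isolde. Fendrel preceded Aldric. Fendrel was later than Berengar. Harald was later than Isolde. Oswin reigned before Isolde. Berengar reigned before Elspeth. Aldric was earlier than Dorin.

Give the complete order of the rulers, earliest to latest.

Corvin, Berengar, Fendrel, Aldric, Elspeth, Maren, Dorin, Oswin, Isolde, Harald, Cassia

The constraints fix every adjacent pair, so only one ordering works:
Corvin → Berengar → Fendrel → Aldric → Elspeth → Maren → Dorin → Oswin → Isolde → Harald → Cassia.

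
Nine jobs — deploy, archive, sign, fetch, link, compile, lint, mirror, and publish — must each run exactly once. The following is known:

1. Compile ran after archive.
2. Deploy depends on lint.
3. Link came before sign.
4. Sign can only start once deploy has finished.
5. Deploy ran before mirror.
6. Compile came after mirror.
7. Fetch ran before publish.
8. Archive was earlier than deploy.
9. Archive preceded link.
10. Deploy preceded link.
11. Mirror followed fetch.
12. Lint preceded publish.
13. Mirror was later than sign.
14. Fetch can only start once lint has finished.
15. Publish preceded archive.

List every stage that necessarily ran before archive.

fetch, lint, publish

Directly stated before archive: publish.
Fetch reaches archive via fetch → publish → archive.
Lint reaches archive via lint → publish → archive.
No chain forces sign (or any of the others) ahead of archive.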